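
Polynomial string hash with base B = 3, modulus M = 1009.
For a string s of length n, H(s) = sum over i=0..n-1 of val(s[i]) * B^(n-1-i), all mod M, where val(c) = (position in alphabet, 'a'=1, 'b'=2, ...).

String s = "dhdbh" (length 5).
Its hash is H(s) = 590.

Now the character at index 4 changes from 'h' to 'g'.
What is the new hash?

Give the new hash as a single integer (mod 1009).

val('h') = 8, val('g') = 7
Position k = 4, exponent = n-1-k = 0
B^0 mod M = 3^0 mod 1009 = 1
Delta = (7 - 8) * 1 mod 1009 = 1008
New hash = (590 + 1008) mod 1009 = 589

Answer: 589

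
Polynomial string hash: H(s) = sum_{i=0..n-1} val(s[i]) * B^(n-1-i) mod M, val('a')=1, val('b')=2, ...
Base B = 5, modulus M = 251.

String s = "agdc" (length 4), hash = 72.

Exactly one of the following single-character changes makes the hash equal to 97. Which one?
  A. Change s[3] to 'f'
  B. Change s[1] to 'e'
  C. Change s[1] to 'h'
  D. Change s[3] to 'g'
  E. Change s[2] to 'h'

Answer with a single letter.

Answer: C

Derivation:
Option A: s[3]='c'->'f', delta=(6-3)*5^0 mod 251 = 3, hash=72+3 mod 251 = 75
Option B: s[1]='g'->'e', delta=(5-7)*5^2 mod 251 = 201, hash=72+201 mod 251 = 22
Option C: s[1]='g'->'h', delta=(8-7)*5^2 mod 251 = 25, hash=72+25 mod 251 = 97 <-- target
Option D: s[3]='c'->'g', delta=(7-3)*5^0 mod 251 = 4, hash=72+4 mod 251 = 76
Option E: s[2]='d'->'h', delta=(8-4)*5^1 mod 251 = 20, hash=72+20 mod 251 = 92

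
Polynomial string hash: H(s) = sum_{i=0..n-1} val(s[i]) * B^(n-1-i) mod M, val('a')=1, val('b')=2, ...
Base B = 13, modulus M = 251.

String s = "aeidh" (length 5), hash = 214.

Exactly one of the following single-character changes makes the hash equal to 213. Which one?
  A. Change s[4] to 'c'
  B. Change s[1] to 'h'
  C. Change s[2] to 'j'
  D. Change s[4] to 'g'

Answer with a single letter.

Option A: s[4]='h'->'c', delta=(3-8)*13^0 mod 251 = 246, hash=214+246 mod 251 = 209
Option B: s[1]='e'->'h', delta=(8-5)*13^3 mod 251 = 65, hash=214+65 mod 251 = 28
Option C: s[2]='i'->'j', delta=(10-9)*13^2 mod 251 = 169, hash=214+169 mod 251 = 132
Option D: s[4]='h'->'g', delta=(7-8)*13^0 mod 251 = 250, hash=214+250 mod 251 = 213 <-- target

Answer: D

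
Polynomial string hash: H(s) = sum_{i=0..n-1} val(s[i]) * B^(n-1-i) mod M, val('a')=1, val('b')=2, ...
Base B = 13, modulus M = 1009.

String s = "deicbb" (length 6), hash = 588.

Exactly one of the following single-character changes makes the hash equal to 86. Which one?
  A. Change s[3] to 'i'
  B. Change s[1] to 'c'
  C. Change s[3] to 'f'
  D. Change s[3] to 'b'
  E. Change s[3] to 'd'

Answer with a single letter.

Option A: s[3]='c'->'i', delta=(9-3)*13^2 mod 1009 = 5, hash=588+5 mod 1009 = 593
Option B: s[1]='e'->'c', delta=(3-5)*13^4 mod 1009 = 391, hash=588+391 mod 1009 = 979
Option C: s[3]='c'->'f', delta=(6-3)*13^2 mod 1009 = 507, hash=588+507 mod 1009 = 86 <-- target
Option D: s[3]='c'->'b', delta=(2-3)*13^2 mod 1009 = 840, hash=588+840 mod 1009 = 419
Option E: s[3]='c'->'d', delta=(4-3)*13^2 mod 1009 = 169, hash=588+169 mod 1009 = 757

Answer: C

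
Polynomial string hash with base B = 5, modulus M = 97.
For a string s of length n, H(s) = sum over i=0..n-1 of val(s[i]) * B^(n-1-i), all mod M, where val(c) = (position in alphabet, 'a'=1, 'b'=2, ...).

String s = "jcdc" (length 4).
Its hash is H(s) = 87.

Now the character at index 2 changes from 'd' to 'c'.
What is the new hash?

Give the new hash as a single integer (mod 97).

Answer: 82

Derivation:
val('d') = 4, val('c') = 3
Position k = 2, exponent = n-1-k = 1
B^1 mod M = 5^1 mod 97 = 5
Delta = (3 - 4) * 5 mod 97 = 92
New hash = (87 + 92) mod 97 = 82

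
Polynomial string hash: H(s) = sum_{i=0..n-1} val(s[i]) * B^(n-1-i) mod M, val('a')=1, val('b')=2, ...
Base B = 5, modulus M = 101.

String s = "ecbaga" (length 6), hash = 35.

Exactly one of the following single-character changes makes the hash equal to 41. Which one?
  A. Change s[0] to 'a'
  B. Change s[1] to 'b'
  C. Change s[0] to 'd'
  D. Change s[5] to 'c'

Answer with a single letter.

Answer: C

Derivation:
Option A: s[0]='e'->'a', delta=(1-5)*5^5 mod 101 = 24, hash=35+24 mod 101 = 59
Option B: s[1]='c'->'b', delta=(2-3)*5^4 mod 101 = 82, hash=35+82 mod 101 = 16
Option C: s[0]='e'->'d', delta=(4-5)*5^5 mod 101 = 6, hash=35+6 mod 101 = 41 <-- target
Option D: s[5]='a'->'c', delta=(3-1)*5^0 mod 101 = 2, hash=35+2 mod 101 = 37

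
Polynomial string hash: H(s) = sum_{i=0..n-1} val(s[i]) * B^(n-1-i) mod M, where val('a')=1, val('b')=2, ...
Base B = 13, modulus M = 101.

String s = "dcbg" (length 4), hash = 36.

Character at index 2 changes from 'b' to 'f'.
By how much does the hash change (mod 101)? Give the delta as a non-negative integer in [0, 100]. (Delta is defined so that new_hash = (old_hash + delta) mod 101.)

Delta formula: (val(new) - val(old)) * B^(n-1-k) mod M
  val('f') - val('b') = 6 - 2 = 4
  B^(n-1-k) = 13^1 mod 101 = 13
  Delta = 4 * 13 mod 101 = 52

Answer: 52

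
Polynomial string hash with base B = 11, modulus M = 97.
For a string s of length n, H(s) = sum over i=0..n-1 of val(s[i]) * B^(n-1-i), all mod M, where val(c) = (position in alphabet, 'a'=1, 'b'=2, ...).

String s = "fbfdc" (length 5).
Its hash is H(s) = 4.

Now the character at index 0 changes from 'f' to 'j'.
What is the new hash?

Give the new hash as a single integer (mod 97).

val('f') = 6, val('j') = 10
Position k = 0, exponent = n-1-k = 4
B^4 mod M = 11^4 mod 97 = 91
Delta = (10 - 6) * 91 mod 97 = 73
New hash = (4 + 73) mod 97 = 77

Answer: 77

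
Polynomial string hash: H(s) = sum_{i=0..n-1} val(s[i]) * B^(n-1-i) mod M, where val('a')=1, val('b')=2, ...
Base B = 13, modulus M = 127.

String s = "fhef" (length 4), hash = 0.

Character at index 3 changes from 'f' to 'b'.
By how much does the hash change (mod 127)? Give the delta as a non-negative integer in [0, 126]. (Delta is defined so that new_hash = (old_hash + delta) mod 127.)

Answer: 123

Derivation:
Delta formula: (val(new) - val(old)) * B^(n-1-k) mod M
  val('b') - val('f') = 2 - 6 = -4
  B^(n-1-k) = 13^0 mod 127 = 1
  Delta = -4 * 1 mod 127 = 123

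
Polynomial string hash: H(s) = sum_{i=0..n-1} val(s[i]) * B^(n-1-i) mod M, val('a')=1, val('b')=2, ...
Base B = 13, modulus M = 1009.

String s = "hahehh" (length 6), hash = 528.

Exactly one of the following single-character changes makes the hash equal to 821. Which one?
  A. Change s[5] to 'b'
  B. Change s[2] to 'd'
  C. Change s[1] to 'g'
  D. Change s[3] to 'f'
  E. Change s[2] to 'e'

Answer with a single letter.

Option A: s[5]='h'->'b', delta=(2-8)*13^0 mod 1009 = 1003, hash=528+1003 mod 1009 = 522
Option B: s[2]='h'->'d', delta=(4-8)*13^3 mod 1009 = 293, hash=528+293 mod 1009 = 821 <-- target
Option C: s[1]='a'->'g', delta=(7-1)*13^4 mod 1009 = 845, hash=528+845 mod 1009 = 364
Option D: s[3]='e'->'f', delta=(6-5)*13^2 mod 1009 = 169, hash=528+169 mod 1009 = 697
Option E: s[2]='h'->'e', delta=(5-8)*13^3 mod 1009 = 472, hash=528+472 mod 1009 = 1000

Answer: B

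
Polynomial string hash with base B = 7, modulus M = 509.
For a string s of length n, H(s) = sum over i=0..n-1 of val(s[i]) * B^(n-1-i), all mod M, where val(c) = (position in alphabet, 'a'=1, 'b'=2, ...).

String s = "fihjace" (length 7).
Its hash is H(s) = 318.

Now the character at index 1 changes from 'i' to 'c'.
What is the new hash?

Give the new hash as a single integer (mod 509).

Answer: 258

Derivation:
val('i') = 9, val('c') = 3
Position k = 1, exponent = n-1-k = 5
B^5 mod M = 7^5 mod 509 = 10
Delta = (3 - 9) * 10 mod 509 = 449
New hash = (318 + 449) mod 509 = 258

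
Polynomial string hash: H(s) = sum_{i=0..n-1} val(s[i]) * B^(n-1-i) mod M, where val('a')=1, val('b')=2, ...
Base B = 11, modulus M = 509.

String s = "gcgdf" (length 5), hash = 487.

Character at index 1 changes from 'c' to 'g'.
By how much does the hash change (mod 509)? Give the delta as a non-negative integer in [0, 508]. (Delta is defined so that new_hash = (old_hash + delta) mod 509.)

Delta formula: (val(new) - val(old)) * B^(n-1-k) mod M
  val('g') - val('c') = 7 - 3 = 4
  B^(n-1-k) = 11^3 mod 509 = 313
  Delta = 4 * 313 mod 509 = 234

Answer: 234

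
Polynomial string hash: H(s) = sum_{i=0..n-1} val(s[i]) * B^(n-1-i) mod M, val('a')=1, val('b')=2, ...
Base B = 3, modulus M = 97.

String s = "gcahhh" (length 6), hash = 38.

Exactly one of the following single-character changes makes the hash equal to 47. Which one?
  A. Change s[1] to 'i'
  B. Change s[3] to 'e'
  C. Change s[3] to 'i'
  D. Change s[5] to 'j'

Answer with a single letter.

Option A: s[1]='c'->'i', delta=(9-3)*3^4 mod 97 = 1, hash=38+1 mod 97 = 39
Option B: s[3]='h'->'e', delta=(5-8)*3^2 mod 97 = 70, hash=38+70 mod 97 = 11
Option C: s[3]='h'->'i', delta=(9-8)*3^2 mod 97 = 9, hash=38+9 mod 97 = 47 <-- target
Option D: s[5]='h'->'j', delta=(10-8)*3^0 mod 97 = 2, hash=38+2 mod 97 = 40

Answer: C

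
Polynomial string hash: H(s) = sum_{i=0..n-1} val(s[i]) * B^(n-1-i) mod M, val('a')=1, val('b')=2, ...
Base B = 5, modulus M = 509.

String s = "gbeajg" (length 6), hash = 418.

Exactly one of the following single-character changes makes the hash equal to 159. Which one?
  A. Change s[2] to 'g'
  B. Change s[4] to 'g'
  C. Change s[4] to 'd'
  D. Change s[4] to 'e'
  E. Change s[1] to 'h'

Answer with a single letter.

Option A: s[2]='e'->'g', delta=(7-5)*5^3 mod 509 = 250, hash=418+250 mod 509 = 159 <-- target
Option B: s[4]='j'->'g', delta=(7-10)*5^1 mod 509 = 494, hash=418+494 mod 509 = 403
Option C: s[4]='j'->'d', delta=(4-10)*5^1 mod 509 = 479, hash=418+479 mod 509 = 388
Option D: s[4]='j'->'e', delta=(5-10)*5^1 mod 509 = 484, hash=418+484 mod 509 = 393
Option E: s[1]='b'->'h', delta=(8-2)*5^4 mod 509 = 187, hash=418+187 mod 509 = 96

Answer: A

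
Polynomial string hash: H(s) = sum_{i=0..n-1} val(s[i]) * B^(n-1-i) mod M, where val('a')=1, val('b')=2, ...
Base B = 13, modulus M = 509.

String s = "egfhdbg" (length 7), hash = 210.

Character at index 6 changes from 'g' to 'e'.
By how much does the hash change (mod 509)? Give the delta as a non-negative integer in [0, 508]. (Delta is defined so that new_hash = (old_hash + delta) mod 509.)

Delta formula: (val(new) - val(old)) * B^(n-1-k) mod M
  val('e') - val('g') = 5 - 7 = -2
  B^(n-1-k) = 13^0 mod 509 = 1
  Delta = -2 * 1 mod 509 = 507

Answer: 507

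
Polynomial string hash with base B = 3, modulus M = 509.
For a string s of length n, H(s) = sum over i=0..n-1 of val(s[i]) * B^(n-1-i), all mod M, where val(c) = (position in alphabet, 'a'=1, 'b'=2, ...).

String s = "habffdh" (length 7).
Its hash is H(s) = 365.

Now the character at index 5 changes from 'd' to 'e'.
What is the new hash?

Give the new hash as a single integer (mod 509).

val('d') = 4, val('e') = 5
Position k = 5, exponent = n-1-k = 1
B^1 mod M = 3^1 mod 509 = 3
Delta = (5 - 4) * 3 mod 509 = 3
New hash = (365 + 3) mod 509 = 368

Answer: 368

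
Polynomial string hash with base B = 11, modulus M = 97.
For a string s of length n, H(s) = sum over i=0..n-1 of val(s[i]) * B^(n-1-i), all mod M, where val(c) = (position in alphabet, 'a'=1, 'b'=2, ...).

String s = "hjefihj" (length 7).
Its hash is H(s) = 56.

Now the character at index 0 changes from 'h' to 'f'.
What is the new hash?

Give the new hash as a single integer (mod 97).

val('h') = 8, val('f') = 6
Position k = 0, exponent = n-1-k = 6
B^6 mod M = 11^6 mod 97 = 50
Delta = (6 - 8) * 50 mod 97 = 94
New hash = (56 + 94) mod 97 = 53

Answer: 53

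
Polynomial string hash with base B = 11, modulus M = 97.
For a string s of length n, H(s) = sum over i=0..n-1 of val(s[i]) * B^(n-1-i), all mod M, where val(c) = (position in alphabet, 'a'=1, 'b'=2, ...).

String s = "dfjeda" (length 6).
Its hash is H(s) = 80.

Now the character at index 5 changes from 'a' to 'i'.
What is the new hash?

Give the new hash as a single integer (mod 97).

val('a') = 1, val('i') = 9
Position k = 5, exponent = n-1-k = 0
B^0 mod M = 11^0 mod 97 = 1
Delta = (9 - 1) * 1 mod 97 = 8
New hash = (80 + 8) mod 97 = 88

Answer: 88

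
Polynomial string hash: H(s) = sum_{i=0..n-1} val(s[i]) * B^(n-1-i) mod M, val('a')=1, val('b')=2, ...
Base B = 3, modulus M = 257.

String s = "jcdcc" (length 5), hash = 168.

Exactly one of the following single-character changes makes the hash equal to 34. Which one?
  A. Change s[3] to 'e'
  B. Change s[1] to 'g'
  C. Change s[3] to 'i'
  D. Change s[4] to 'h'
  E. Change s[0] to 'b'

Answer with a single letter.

Option A: s[3]='c'->'e', delta=(5-3)*3^1 mod 257 = 6, hash=168+6 mod 257 = 174
Option B: s[1]='c'->'g', delta=(7-3)*3^3 mod 257 = 108, hash=168+108 mod 257 = 19
Option C: s[3]='c'->'i', delta=(9-3)*3^1 mod 257 = 18, hash=168+18 mod 257 = 186
Option D: s[4]='c'->'h', delta=(8-3)*3^0 mod 257 = 5, hash=168+5 mod 257 = 173
Option E: s[0]='j'->'b', delta=(2-10)*3^4 mod 257 = 123, hash=168+123 mod 257 = 34 <-- target

Answer: E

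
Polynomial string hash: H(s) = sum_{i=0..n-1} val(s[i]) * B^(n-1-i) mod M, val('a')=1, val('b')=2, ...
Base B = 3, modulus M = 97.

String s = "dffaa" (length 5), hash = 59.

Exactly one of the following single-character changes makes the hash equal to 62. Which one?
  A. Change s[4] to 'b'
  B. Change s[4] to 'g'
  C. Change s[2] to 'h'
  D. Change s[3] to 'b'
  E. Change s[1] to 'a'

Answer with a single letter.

Answer: D

Derivation:
Option A: s[4]='a'->'b', delta=(2-1)*3^0 mod 97 = 1, hash=59+1 mod 97 = 60
Option B: s[4]='a'->'g', delta=(7-1)*3^0 mod 97 = 6, hash=59+6 mod 97 = 65
Option C: s[2]='f'->'h', delta=(8-6)*3^2 mod 97 = 18, hash=59+18 mod 97 = 77
Option D: s[3]='a'->'b', delta=(2-1)*3^1 mod 97 = 3, hash=59+3 mod 97 = 62 <-- target
Option E: s[1]='f'->'a', delta=(1-6)*3^3 mod 97 = 59, hash=59+59 mod 97 = 21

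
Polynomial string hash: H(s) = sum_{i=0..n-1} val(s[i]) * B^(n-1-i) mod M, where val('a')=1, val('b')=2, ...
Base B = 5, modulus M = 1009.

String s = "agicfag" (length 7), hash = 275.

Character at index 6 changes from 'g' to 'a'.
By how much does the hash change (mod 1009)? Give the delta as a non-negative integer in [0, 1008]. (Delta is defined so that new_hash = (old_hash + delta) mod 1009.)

Answer: 1003

Derivation:
Delta formula: (val(new) - val(old)) * B^(n-1-k) mod M
  val('a') - val('g') = 1 - 7 = -6
  B^(n-1-k) = 5^0 mod 1009 = 1
  Delta = -6 * 1 mod 1009 = 1003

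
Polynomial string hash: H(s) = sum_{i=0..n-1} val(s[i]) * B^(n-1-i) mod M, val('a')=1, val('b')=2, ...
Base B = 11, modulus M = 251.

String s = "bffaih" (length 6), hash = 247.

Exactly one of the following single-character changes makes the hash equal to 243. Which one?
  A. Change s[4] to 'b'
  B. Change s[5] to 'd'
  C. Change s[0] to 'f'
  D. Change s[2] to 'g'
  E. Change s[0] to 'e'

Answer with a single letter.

Option A: s[4]='i'->'b', delta=(2-9)*11^1 mod 251 = 174, hash=247+174 mod 251 = 170
Option B: s[5]='h'->'d', delta=(4-8)*11^0 mod 251 = 247, hash=247+247 mod 251 = 243 <-- target
Option C: s[0]='b'->'f', delta=(6-2)*11^5 mod 251 = 138, hash=247+138 mod 251 = 134
Option D: s[2]='f'->'g', delta=(7-6)*11^3 mod 251 = 76, hash=247+76 mod 251 = 72
Option E: s[0]='b'->'e', delta=(5-2)*11^5 mod 251 = 229, hash=247+229 mod 251 = 225

Answer: B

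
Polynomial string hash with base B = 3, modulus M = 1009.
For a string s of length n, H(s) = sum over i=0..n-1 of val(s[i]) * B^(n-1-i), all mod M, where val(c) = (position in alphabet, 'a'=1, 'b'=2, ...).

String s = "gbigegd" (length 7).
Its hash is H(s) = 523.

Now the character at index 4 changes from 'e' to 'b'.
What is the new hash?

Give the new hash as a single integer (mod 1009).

Answer: 496

Derivation:
val('e') = 5, val('b') = 2
Position k = 4, exponent = n-1-k = 2
B^2 mod M = 3^2 mod 1009 = 9
Delta = (2 - 5) * 9 mod 1009 = 982
New hash = (523 + 982) mod 1009 = 496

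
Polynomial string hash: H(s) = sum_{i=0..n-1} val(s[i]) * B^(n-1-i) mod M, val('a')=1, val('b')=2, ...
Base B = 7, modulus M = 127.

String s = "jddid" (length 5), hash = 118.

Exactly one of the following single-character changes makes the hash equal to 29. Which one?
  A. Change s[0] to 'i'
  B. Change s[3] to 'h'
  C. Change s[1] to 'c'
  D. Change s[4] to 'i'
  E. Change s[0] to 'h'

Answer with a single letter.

Option A: s[0]='j'->'i', delta=(9-10)*7^4 mod 127 = 12, hash=118+12 mod 127 = 3
Option B: s[3]='i'->'h', delta=(8-9)*7^1 mod 127 = 120, hash=118+120 mod 127 = 111
Option C: s[1]='d'->'c', delta=(3-4)*7^3 mod 127 = 38, hash=118+38 mod 127 = 29 <-- target
Option D: s[4]='d'->'i', delta=(9-4)*7^0 mod 127 = 5, hash=118+5 mod 127 = 123
Option E: s[0]='j'->'h', delta=(8-10)*7^4 mod 127 = 24, hash=118+24 mod 127 = 15

Answer: C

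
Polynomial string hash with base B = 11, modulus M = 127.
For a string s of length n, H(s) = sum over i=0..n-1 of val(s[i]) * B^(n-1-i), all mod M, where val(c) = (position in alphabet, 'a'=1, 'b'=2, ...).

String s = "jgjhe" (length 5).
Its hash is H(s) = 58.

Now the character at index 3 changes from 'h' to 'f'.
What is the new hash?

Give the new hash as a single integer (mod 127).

val('h') = 8, val('f') = 6
Position k = 3, exponent = n-1-k = 1
B^1 mod M = 11^1 mod 127 = 11
Delta = (6 - 8) * 11 mod 127 = 105
New hash = (58 + 105) mod 127 = 36

Answer: 36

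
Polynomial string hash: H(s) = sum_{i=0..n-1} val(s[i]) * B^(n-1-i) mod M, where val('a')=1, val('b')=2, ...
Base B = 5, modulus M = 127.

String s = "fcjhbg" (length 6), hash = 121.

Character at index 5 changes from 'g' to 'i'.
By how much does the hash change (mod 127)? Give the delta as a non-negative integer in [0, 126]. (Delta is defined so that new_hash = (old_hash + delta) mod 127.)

Delta formula: (val(new) - val(old)) * B^(n-1-k) mod M
  val('i') - val('g') = 9 - 7 = 2
  B^(n-1-k) = 5^0 mod 127 = 1
  Delta = 2 * 1 mod 127 = 2

Answer: 2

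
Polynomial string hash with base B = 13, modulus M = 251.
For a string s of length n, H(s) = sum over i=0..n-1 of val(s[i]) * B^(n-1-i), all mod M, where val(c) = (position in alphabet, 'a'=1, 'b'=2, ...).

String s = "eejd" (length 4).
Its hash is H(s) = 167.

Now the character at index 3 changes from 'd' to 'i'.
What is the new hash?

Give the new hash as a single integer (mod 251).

val('d') = 4, val('i') = 9
Position k = 3, exponent = n-1-k = 0
B^0 mod M = 13^0 mod 251 = 1
Delta = (9 - 4) * 1 mod 251 = 5
New hash = (167 + 5) mod 251 = 172

Answer: 172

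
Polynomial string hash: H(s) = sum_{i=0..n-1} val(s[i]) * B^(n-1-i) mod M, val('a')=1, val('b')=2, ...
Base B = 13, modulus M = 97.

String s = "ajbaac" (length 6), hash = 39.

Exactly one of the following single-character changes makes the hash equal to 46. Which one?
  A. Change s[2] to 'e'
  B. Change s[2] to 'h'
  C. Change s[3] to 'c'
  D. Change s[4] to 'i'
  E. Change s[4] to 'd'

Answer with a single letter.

Option A: s[2]='b'->'e', delta=(5-2)*13^3 mod 97 = 92, hash=39+92 mod 97 = 34
Option B: s[2]='b'->'h', delta=(8-2)*13^3 mod 97 = 87, hash=39+87 mod 97 = 29
Option C: s[3]='a'->'c', delta=(3-1)*13^2 mod 97 = 47, hash=39+47 mod 97 = 86
Option D: s[4]='a'->'i', delta=(9-1)*13^1 mod 97 = 7, hash=39+7 mod 97 = 46 <-- target
Option E: s[4]='a'->'d', delta=(4-1)*13^1 mod 97 = 39, hash=39+39 mod 97 = 78

Answer: D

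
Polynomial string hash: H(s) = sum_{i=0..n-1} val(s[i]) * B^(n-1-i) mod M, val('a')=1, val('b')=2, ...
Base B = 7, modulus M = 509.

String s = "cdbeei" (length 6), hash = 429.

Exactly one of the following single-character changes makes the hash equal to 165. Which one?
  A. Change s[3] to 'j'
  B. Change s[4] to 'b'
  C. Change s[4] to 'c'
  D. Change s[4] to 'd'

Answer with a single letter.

Option A: s[3]='e'->'j', delta=(10-5)*7^2 mod 509 = 245, hash=429+245 mod 509 = 165 <-- target
Option B: s[4]='e'->'b', delta=(2-5)*7^1 mod 509 = 488, hash=429+488 mod 509 = 408
Option C: s[4]='e'->'c', delta=(3-5)*7^1 mod 509 = 495, hash=429+495 mod 509 = 415
Option D: s[4]='e'->'d', delta=(4-5)*7^1 mod 509 = 502, hash=429+502 mod 509 = 422

Answer: A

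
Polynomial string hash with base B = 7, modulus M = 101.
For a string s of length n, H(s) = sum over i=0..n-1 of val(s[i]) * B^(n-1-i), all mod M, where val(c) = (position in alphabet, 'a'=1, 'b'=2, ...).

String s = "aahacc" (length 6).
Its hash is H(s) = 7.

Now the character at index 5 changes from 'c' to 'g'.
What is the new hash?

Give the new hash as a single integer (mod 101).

val('c') = 3, val('g') = 7
Position k = 5, exponent = n-1-k = 0
B^0 mod M = 7^0 mod 101 = 1
Delta = (7 - 3) * 1 mod 101 = 4
New hash = (7 + 4) mod 101 = 11

Answer: 11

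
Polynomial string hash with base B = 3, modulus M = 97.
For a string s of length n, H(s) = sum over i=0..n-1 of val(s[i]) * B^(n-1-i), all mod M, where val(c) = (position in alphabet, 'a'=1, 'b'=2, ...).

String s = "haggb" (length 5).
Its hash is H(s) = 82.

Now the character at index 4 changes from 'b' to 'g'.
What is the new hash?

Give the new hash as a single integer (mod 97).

val('b') = 2, val('g') = 7
Position k = 4, exponent = n-1-k = 0
B^0 mod M = 3^0 mod 97 = 1
Delta = (7 - 2) * 1 mod 97 = 5
New hash = (82 + 5) mod 97 = 87

Answer: 87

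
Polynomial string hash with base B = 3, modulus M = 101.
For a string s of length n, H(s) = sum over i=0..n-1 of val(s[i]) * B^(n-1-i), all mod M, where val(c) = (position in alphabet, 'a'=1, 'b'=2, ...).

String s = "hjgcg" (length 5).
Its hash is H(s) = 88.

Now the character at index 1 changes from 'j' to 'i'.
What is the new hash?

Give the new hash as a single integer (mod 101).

Answer: 61

Derivation:
val('j') = 10, val('i') = 9
Position k = 1, exponent = n-1-k = 3
B^3 mod M = 3^3 mod 101 = 27
Delta = (9 - 10) * 27 mod 101 = 74
New hash = (88 + 74) mod 101 = 61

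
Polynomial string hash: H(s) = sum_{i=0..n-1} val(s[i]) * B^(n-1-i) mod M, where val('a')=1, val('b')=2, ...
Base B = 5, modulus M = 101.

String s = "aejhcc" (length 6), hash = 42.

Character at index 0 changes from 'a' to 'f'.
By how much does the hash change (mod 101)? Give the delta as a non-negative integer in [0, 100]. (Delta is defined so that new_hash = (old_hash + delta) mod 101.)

Delta formula: (val(new) - val(old)) * B^(n-1-k) mod M
  val('f') - val('a') = 6 - 1 = 5
  B^(n-1-k) = 5^5 mod 101 = 95
  Delta = 5 * 95 mod 101 = 71

Answer: 71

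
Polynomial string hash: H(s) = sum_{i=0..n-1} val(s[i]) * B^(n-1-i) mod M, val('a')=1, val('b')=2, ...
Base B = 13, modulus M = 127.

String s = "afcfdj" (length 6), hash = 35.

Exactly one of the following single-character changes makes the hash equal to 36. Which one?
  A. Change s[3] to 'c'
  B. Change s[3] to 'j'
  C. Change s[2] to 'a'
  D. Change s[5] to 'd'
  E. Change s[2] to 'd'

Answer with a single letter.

Option A: s[3]='f'->'c', delta=(3-6)*13^2 mod 127 = 1, hash=35+1 mod 127 = 36 <-- target
Option B: s[3]='f'->'j', delta=(10-6)*13^2 mod 127 = 41, hash=35+41 mod 127 = 76
Option C: s[2]='c'->'a', delta=(1-3)*13^3 mod 127 = 51, hash=35+51 mod 127 = 86
Option D: s[5]='j'->'d', delta=(4-10)*13^0 mod 127 = 121, hash=35+121 mod 127 = 29
Option E: s[2]='c'->'d', delta=(4-3)*13^3 mod 127 = 38, hash=35+38 mod 127 = 73

Answer: A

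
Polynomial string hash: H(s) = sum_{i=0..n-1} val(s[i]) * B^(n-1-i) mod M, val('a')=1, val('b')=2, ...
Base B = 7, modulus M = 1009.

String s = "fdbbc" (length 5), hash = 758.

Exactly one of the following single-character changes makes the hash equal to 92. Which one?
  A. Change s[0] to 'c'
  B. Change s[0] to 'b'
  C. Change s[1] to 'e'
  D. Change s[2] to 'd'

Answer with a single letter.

Option A: s[0]='f'->'c', delta=(3-6)*7^4 mod 1009 = 869, hash=758+869 mod 1009 = 618
Option B: s[0]='f'->'b', delta=(2-6)*7^4 mod 1009 = 486, hash=758+486 mod 1009 = 235
Option C: s[1]='d'->'e', delta=(5-4)*7^3 mod 1009 = 343, hash=758+343 mod 1009 = 92 <-- target
Option D: s[2]='b'->'d', delta=(4-2)*7^2 mod 1009 = 98, hash=758+98 mod 1009 = 856

Answer: C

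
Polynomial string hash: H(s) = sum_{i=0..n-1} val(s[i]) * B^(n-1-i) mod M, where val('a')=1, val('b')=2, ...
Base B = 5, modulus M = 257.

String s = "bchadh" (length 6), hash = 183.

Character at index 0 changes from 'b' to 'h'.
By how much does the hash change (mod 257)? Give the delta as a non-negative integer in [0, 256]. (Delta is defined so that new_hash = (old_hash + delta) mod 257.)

Delta formula: (val(new) - val(old)) * B^(n-1-k) mod M
  val('h') - val('b') = 8 - 2 = 6
  B^(n-1-k) = 5^5 mod 257 = 41
  Delta = 6 * 41 mod 257 = 246

Answer: 246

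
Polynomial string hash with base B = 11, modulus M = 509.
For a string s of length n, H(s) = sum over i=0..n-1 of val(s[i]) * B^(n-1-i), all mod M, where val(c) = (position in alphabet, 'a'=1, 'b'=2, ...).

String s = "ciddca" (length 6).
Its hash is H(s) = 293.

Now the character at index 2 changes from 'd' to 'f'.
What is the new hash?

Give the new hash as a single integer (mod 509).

val('d') = 4, val('f') = 6
Position k = 2, exponent = n-1-k = 3
B^3 mod M = 11^3 mod 509 = 313
Delta = (6 - 4) * 313 mod 509 = 117
New hash = (293 + 117) mod 509 = 410

Answer: 410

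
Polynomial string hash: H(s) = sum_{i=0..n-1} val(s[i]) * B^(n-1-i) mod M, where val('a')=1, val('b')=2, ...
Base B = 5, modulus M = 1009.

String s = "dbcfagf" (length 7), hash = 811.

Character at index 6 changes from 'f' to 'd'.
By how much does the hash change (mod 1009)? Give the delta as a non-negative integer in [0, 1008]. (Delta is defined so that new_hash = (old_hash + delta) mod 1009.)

Answer: 1007

Derivation:
Delta formula: (val(new) - val(old)) * B^(n-1-k) mod M
  val('d') - val('f') = 4 - 6 = -2
  B^(n-1-k) = 5^0 mod 1009 = 1
  Delta = -2 * 1 mod 1009 = 1007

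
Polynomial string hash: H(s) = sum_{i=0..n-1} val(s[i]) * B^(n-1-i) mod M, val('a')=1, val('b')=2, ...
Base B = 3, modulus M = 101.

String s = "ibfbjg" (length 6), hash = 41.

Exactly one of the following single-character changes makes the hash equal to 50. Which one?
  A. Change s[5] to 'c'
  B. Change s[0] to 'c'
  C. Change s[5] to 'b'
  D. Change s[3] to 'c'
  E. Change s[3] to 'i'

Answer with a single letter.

Answer: D

Derivation:
Option A: s[5]='g'->'c', delta=(3-7)*3^0 mod 101 = 97, hash=41+97 mod 101 = 37
Option B: s[0]='i'->'c', delta=(3-9)*3^5 mod 101 = 57, hash=41+57 mod 101 = 98
Option C: s[5]='g'->'b', delta=(2-7)*3^0 mod 101 = 96, hash=41+96 mod 101 = 36
Option D: s[3]='b'->'c', delta=(3-2)*3^2 mod 101 = 9, hash=41+9 mod 101 = 50 <-- target
Option E: s[3]='b'->'i', delta=(9-2)*3^2 mod 101 = 63, hash=41+63 mod 101 = 3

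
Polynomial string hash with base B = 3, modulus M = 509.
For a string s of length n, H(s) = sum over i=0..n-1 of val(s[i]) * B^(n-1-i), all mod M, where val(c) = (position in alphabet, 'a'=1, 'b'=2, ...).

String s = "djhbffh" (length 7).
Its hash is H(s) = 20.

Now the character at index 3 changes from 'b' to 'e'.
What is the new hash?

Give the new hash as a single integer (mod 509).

Answer: 101

Derivation:
val('b') = 2, val('e') = 5
Position k = 3, exponent = n-1-k = 3
B^3 mod M = 3^3 mod 509 = 27
Delta = (5 - 2) * 27 mod 509 = 81
New hash = (20 + 81) mod 509 = 101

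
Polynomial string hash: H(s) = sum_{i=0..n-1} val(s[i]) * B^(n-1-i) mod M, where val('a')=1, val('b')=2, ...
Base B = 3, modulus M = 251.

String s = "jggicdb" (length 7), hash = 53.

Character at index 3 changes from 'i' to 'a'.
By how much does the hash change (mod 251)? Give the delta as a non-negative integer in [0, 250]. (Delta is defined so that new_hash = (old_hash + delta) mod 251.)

Answer: 35

Derivation:
Delta formula: (val(new) - val(old)) * B^(n-1-k) mod M
  val('a') - val('i') = 1 - 9 = -8
  B^(n-1-k) = 3^3 mod 251 = 27
  Delta = -8 * 27 mod 251 = 35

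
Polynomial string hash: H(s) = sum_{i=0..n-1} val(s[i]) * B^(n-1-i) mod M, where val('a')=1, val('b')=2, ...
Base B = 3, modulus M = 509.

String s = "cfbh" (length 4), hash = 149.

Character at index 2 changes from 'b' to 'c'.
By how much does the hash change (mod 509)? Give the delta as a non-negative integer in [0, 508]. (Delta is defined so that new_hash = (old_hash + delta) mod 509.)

Answer: 3

Derivation:
Delta formula: (val(new) - val(old)) * B^(n-1-k) mod M
  val('c') - val('b') = 3 - 2 = 1
  B^(n-1-k) = 3^1 mod 509 = 3
  Delta = 1 * 3 mod 509 = 3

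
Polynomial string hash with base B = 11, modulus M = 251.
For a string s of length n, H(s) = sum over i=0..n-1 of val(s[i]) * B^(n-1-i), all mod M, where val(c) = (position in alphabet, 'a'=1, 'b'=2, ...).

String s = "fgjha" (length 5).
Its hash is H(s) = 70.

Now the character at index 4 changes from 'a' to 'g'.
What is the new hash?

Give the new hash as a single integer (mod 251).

Answer: 76

Derivation:
val('a') = 1, val('g') = 7
Position k = 4, exponent = n-1-k = 0
B^0 mod M = 11^0 mod 251 = 1
Delta = (7 - 1) * 1 mod 251 = 6
New hash = (70 + 6) mod 251 = 76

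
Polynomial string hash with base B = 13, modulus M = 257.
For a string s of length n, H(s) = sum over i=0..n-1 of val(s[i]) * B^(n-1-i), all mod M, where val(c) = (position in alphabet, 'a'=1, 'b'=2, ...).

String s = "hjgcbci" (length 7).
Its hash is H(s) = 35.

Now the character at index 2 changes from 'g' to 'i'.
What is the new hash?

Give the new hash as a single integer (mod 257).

Answer: 103

Derivation:
val('g') = 7, val('i') = 9
Position k = 2, exponent = n-1-k = 4
B^4 mod M = 13^4 mod 257 = 34
Delta = (9 - 7) * 34 mod 257 = 68
New hash = (35 + 68) mod 257 = 103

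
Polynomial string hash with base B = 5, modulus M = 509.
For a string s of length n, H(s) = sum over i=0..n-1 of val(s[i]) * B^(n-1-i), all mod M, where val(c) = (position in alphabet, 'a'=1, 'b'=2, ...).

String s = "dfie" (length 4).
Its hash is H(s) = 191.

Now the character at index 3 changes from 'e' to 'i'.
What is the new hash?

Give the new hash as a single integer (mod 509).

Answer: 195

Derivation:
val('e') = 5, val('i') = 9
Position k = 3, exponent = n-1-k = 0
B^0 mod M = 5^0 mod 509 = 1
Delta = (9 - 5) * 1 mod 509 = 4
New hash = (191 + 4) mod 509 = 195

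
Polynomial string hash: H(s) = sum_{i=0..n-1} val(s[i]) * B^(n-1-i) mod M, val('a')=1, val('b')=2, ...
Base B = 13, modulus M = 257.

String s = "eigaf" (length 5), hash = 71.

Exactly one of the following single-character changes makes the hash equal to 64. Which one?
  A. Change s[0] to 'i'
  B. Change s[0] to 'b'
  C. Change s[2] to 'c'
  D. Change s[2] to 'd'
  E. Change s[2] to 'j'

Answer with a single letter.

Answer: E

Derivation:
Option A: s[0]='e'->'i', delta=(9-5)*13^4 mod 257 = 136, hash=71+136 mod 257 = 207
Option B: s[0]='e'->'b', delta=(2-5)*13^4 mod 257 = 155, hash=71+155 mod 257 = 226
Option C: s[2]='g'->'c', delta=(3-7)*13^2 mod 257 = 95, hash=71+95 mod 257 = 166
Option D: s[2]='g'->'d', delta=(4-7)*13^2 mod 257 = 7, hash=71+7 mod 257 = 78
Option E: s[2]='g'->'j', delta=(10-7)*13^2 mod 257 = 250, hash=71+250 mod 257 = 64 <-- target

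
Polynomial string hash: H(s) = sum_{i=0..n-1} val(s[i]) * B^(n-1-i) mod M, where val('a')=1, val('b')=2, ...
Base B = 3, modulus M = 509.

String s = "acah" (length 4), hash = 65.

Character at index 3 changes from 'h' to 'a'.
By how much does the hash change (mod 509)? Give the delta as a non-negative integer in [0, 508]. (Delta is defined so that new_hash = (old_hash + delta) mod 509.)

Answer: 502

Derivation:
Delta formula: (val(new) - val(old)) * B^(n-1-k) mod M
  val('a') - val('h') = 1 - 8 = -7
  B^(n-1-k) = 3^0 mod 509 = 1
  Delta = -7 * 1 mod 509 = 502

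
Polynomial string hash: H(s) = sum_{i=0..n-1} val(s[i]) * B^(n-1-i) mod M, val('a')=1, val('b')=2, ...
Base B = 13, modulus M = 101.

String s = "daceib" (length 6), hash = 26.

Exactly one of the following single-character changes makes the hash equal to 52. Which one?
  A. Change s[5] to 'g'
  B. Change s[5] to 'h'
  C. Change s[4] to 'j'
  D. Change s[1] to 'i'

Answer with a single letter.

Answer: D

Derivation:
Option A: s[5]='b'->'g', delta=(7-2)*13^0 mod 101 = 5, hash=26+5 mod 101 = 31
Option B: s[5]='b'->'h', delta=(8-2)*13^0 mod 101 = 6, hash=26+6 mod 101 = 32
Option C: s[4]='i'->'j', delta=(10-9)*13^1 mod 101 = 13, hash=26+13 mod 101 = 39
Option D: s[1]='a'->'i', delta=(9-1)*13^4 mod 101 = 26, hash=26+26 mod 101 = 52 <-- target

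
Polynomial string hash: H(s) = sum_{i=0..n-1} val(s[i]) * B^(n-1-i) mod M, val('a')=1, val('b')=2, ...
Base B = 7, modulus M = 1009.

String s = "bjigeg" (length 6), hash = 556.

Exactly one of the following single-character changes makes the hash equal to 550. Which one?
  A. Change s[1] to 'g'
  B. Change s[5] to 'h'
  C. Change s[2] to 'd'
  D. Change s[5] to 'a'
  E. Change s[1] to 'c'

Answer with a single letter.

Option A: s[1]='j'->'g', delta=(7-10)*7^4 mod 1009 = 869, hash=556+869 mod 1009 = 416
Option B: s[5]='g'->'h', delta=(8-7)*7^0 mod 1009 = 1, hash=556+1 mod 1009 = 557
Option C: s[2]='i'->'d', delta=(4-9)*7^3 mod 1009 = 303, hash=556+303 mod 1009 = 859
Option D: s[5]='g'->'a', delta=(1-7)*7^0 mod 1009 = 1003, hash=556+1003 mod 1009 = 550 <-- target
Option E: s[1]='j'->'c', delta=(3-10)*7^4 mod 1009 = 346, hash=556+346 mod 1009 = 902

Answer: D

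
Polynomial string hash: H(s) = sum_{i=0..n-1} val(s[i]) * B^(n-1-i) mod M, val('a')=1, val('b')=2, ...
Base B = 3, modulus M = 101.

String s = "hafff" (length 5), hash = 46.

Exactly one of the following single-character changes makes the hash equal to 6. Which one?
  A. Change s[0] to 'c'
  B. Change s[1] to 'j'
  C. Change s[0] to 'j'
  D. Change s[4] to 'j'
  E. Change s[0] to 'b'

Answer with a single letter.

Option A: s[0]='h'->'c', delta=(3-8)*3^4 mod 101 = 100, hash=46+100 mod 101 = 45
Option B: s[1]='a'->'j', delta=(10-1)*3^3 mod 101 = 41, hash=46+41 mod 101 = 87
Option C: s[0]='h'->'j', delta=(10-8)*3^4 mod 101 = 61, hash=46+61 mod 101 = 6 <-- target
Option D: s[4]='f'->'j', delta=(10-6)*3^0 mod 101 = 4, hash=46+4 mod 101 = 50
Option E: s[0]='h'->'b', delta=(2-8)*3^4 mod 101 = 19, hash=46+19 mod 101 = 65

Answer: C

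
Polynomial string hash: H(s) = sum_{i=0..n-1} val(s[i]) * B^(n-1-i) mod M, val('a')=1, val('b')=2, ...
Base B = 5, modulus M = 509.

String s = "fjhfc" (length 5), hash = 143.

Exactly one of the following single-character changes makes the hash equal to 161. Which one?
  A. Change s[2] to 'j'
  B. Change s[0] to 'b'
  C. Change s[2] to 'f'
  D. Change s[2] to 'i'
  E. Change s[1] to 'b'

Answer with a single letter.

Option A: s[2]='h'->'j', delta=(10-8)*5^2 mod 509 = 50, hash=143+50 mod 509 = 193
Option B: s[0]='f'->'b', delta=(2-6)*5^4 mod 509 = 45, hash=143+45 mod 509 = 188
Option C: s[2]='h'->'f', delta=(6-8)*5^2 mod 509 = 459, hash=143+459 mod 509 = 93
Option D: s[2]='h'->'i', delta=(9-8)*5^2 mod 509 = 25, hash=143+25 mod 509 = 168
Option E: s[1]='j'->'b', delta=(2-10)*5^3 mod 509 = 18, hash=143+18 mod 509 = 161 <-- target

Answer: E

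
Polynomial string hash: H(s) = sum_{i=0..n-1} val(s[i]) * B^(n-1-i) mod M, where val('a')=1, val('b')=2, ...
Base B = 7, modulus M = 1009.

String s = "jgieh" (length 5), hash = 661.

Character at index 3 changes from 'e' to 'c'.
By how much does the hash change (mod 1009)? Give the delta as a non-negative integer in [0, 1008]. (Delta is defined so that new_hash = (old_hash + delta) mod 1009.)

Answer: 995

Derivation:
Delta formula: (val(new) - val(old)) * B^(n-1-k) mod M
  val('c') - val('e') = 3 - 5 = -2
  B^(n-1-k) = 7^1 mod 1009 = 7
  Delta = -2 * 7 mod 1009 = 995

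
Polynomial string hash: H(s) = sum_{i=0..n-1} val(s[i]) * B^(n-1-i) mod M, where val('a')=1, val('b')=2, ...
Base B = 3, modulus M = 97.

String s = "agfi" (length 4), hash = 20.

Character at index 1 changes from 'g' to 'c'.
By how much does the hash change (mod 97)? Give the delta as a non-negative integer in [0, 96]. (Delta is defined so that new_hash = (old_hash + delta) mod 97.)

Delta formula: (val(new) - val(old)) * B^(n-1-k) mod M
  val('c') - val('g') = 3 - 7 = -4
  B^(n-1-k) = 3^2 mod 97 = 9
  Delta = -4 * 9 mod 97 = 61

Answer: 61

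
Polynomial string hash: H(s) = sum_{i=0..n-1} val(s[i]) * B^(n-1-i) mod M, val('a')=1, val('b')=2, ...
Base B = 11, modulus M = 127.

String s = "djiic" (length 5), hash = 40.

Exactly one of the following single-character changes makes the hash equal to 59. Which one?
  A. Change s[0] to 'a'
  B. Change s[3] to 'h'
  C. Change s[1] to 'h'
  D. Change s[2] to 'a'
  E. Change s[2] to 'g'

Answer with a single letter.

Option A: s[0]='d'->'a', delta=(1-4)*11^4 mod 127 = 19, hash=40+19 mod 127 = 59 <-- target
Option B: s[3]='i'->'h', delta=(8-9)*11^1 mod 127 = 116, hash=40+116 mod 127 = 29
Option C: s[1]='j'->'h', delta=(8-10)*11^3 mod 127 = 5, hash=40+5 mod 127 = 45
Option D: s[2]='i'->'a', delta=(1-9)*11^2 mod 127 = 48, hash=40+48 mod 127 = 88
Option E: s[2]='i'->'g', delta=(7-9)*11^2 mod 127 = 12, hash=40+12 mod 127 = 52

Answer: A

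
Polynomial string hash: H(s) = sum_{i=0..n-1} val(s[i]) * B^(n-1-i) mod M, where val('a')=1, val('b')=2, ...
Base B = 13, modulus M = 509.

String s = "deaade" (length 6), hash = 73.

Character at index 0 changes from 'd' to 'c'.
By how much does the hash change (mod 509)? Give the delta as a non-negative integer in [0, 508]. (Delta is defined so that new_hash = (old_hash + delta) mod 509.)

Answer: 277

Derivation:
Delta formula: (val(new) - val(old)) * B^(n-1-k) mod M
  val('c') - val('d') = 3 - 4 = -1
  B^(n-1-k) = 13^5 mod 509 = 232
  Delta = -1 * 232 mod 509 = 277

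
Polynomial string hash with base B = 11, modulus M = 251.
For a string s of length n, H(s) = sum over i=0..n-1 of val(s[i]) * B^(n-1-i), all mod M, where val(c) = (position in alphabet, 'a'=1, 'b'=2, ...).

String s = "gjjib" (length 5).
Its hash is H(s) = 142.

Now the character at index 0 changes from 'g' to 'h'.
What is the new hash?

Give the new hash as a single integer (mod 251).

Answer: 225

Derivation:
val('g') = 7, val('h') = 8
Position k = 0, exponent = n-1-k = 4
B^4 mod M = 11^4 mod 251 = 83
Delta = (8 - 7) * 83 mod 251 = 83
New hash = (142 + 83) mod 251 = 225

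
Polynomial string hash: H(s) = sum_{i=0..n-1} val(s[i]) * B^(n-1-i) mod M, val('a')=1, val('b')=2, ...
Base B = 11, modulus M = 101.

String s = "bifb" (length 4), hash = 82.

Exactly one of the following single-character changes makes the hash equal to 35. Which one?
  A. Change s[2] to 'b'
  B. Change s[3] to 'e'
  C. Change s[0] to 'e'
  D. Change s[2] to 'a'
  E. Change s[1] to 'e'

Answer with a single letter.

Answer: C

Derivation:
Option A: s[2]='f'->'b', delta=(2-6)*11^1 mod 101 = 57, hash=82+57 mod 101 = 38
Option B: s[3]='b'->'e', delta=(5-2)*11^0 mod 101 = 3, hash=82+3 mod 101 = 85
Option C: s[0]='b'->'e', delta=(5-2)*11^3 mod 101 = 54, hash=82+54 mod 101 = 35 <-- target
Option D: s[2]='f'->'a', delta=(1-6)*11^1 mod 101 = 46, hash=82+46 mod 101 = 27
Option E: s[1]='i'->'e', delta=(5-9)*11^2 mod 101 = 21, hash=82+21 mod 101 = 2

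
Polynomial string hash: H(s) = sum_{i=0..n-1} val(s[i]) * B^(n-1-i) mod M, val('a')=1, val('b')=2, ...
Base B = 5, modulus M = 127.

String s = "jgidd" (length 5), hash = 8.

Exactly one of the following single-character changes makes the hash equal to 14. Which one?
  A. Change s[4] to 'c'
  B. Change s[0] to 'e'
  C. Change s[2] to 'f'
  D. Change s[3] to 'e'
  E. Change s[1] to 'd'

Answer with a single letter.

Option A: s[4]='d'->'c', delta=(3-4)*5^0 mod 127 = 126, hash=8+126 mod 127 = 7
Option B: s[0]='j'->'e', delta=(5-10)*5^4 mod 127 = 50, hash=8+50 mod 127 = 58
Option C: s[2]='i'->'f', delta=(6-9)*5^2 mod 127 = 52, hash=8+52 mod 127 = 60
Option D: s[3]='d'->'e', delta=(5-4)*5^1 mod 127 = 5, hash=8+5 mod 127 = 13
Option E: s[1]='g'->'d', delta=(4-7)*5^3 mod 127 = 6, hash=8+6 mod 127 = 14 <-- target

Answer: E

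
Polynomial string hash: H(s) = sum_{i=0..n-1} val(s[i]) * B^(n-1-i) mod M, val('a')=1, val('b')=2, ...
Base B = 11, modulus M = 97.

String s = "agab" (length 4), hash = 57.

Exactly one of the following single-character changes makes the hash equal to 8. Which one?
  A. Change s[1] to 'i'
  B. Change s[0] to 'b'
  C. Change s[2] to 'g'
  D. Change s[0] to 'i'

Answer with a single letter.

Option A: s[1]='g'->'i', delta=(9-7)*11^2 mod 97 = 48, hash=57+48 mod 97 = 8 <-- target
Option B: s[0]='a'->'b', delta=(2-1)*11^3 mod 97 = 70, hash=57+70 mod 97 = 30
Option C: s[2]='a'->'g', delta=(7-1)*11^1 mod 97 = 66, hash=57+66 mod 97 = 26
Option D: s[0]='a'->'i', delta=(9-1)*11^3 mod 97 = 75, hash=57+75 mod 97 = 35

Answer: A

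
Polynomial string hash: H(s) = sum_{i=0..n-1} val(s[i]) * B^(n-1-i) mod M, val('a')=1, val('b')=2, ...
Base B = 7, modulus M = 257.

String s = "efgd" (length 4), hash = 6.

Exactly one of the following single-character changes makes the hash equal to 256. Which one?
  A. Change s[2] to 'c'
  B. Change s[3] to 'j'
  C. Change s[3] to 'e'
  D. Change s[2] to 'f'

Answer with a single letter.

Answer: D

Derivation:
Option A: s[2]='g'->'c', delta=(3-7)*7^1 mod 257 = 229, hash=6+229 mod 257 = 235
Option B: s[3]='d'->'j', delta=(10-4)*7^0 mod 257 = 6, hash=6+6 mod 257 = 12
Option C: s[3]='d'->'e', delta=(5-4)*7^0 mod 257 = 1, hash=6+1 mod 257 = 7
Option D: s[2]='g'->'f', delta=(6-7)*7^1 mod 257 = 250, hash=6+250 mod 257 = 256 <-- target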